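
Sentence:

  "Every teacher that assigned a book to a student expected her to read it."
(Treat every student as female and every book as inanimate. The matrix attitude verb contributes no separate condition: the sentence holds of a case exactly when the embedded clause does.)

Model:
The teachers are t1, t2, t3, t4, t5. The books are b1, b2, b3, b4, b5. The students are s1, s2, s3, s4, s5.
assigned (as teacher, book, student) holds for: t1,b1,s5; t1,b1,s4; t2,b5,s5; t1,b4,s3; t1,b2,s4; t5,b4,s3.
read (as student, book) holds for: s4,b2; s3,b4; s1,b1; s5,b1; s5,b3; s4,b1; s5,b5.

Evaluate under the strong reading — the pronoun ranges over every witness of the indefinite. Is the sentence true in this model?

"her" takes "a student" as antecedent and "it" takes "a book"; both are donkey pronouns co-varying with the restrictor.
Strong reading: for every (t,b,s) with assigned(t,b,s), read(s,b).
Restrictor triples: (t1,b1,s4)→read(s4,b1) ✓  (t1,b1,s5)→read(s5,b1) ✓  (t1,b2,s4)→read(s4,b2) ✓  (t1,b4,s3)→read(s3,b4) ✓  (t2,b5,s5)→read(s5,b5) ✓  (t5,b4,s3)→read(s3,b4) ✓
Every restrictor triple satisfies the scope.

True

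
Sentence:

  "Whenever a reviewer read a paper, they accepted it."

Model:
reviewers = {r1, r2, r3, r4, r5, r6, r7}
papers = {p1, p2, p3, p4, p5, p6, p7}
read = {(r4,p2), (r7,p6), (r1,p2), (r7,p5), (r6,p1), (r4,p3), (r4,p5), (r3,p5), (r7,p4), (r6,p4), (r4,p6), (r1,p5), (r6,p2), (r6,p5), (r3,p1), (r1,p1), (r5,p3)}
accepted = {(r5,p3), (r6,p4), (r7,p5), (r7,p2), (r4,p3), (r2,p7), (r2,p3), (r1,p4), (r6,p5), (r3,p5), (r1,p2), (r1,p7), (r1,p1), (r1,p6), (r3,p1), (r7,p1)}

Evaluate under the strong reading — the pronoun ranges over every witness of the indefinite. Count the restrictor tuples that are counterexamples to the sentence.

"it" takes "a paper" as antecedent — a donkey pronoun bound across the clause boundary.
Strong reading: for every (r,p) with read(r,p), accepted(r,p).
Restrictor pairs: (r1,p1) ✓  (r1,p2) ✓  (r1,p5) ✗  (r3,p1) ✓  (r3,p5) ✓  (r4,p2) ✗  (r4,p3) ✓  (r4,p5) ✗  (r4,p6) ✗  (r5,p3) ✓  (r6,p1) ✗  (r6,p2) ✗  (r6,p4) ✓  (r6,p5) ✓  (r7,p4) ✗  (r7,p5) ✓  (r7,p6) ✗
Counterexamples (restrictor pairs failing the scope): 8.

8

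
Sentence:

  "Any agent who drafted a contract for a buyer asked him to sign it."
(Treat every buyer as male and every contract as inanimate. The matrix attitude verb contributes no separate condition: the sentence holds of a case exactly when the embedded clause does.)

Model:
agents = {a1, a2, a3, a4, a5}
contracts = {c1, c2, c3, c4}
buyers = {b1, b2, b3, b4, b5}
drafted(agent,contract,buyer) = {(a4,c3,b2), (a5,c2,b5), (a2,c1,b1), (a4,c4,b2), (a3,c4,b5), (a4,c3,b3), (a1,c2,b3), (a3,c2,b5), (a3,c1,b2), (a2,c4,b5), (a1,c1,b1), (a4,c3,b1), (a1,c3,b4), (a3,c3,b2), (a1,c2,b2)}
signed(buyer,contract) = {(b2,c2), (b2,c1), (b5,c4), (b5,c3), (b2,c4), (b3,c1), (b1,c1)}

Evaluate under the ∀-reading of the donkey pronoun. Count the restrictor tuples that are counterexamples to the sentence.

8

"him" takes "a buyer" as antecedent and "it" takes "a contract"; both are donkey pronouns co-varying with the restrictor.
Strong reading: for every (a,c,b) with drafted(a,c,b), signed(b,c).
Restrictor triples: (a1,c1,b1)→signed(b1,c1) ✓  (a1,c2,b2)→signed(b2,c2) ✓  (a1,c2,b3)→signed(b3,c2) ✗  (a1,c3,b4)→signed(b4,c3) ✗  (a2,c1,b1)→signed(b1,c1) ✓  (a2,c4,b5)→signed(b5,c4) ✓  (a3,c1,b2)→signed(b2,c1) ✓  (a3,c2,b5)→signed(b5,c2) ✗  (a3,c3,b2)→signed(b2,c3) ✗  (a3,c4,b5)→signed(b5,c4) ✓  (a4,c3,b1)→signed(b1,c3) ✗  (a4,c3,b2)→signed(b2,c3) ✗  (a4,c3,b3)→signed(b3,c3) ✗  (a4,c4,b2)→signed(b2,c4) ✓  (a5,c2,b5)→signed(b5,c2) ✗
Counterexamples (restrictor triples failing the scope): 8.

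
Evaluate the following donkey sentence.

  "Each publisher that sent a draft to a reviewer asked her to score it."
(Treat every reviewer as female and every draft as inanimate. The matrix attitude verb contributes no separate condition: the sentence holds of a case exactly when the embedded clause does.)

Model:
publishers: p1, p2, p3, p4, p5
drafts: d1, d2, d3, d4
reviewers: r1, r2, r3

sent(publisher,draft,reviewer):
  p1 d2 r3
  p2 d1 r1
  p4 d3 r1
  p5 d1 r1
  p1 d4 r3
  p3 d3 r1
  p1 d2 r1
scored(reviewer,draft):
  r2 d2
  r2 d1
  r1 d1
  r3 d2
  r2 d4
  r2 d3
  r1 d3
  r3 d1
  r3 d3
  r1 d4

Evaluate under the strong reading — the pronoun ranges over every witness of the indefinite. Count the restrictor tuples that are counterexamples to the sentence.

2

"her" takes "a reviewer" as antecedent and "it" takes "a draft"; both are donkey pronouns co-varying with the restrictor.
Strong reading: for every (p,d,r) with sent(p,d,r), scored(r,d).
Restrictor triples: (p1,d2,r1)→scored(r1,d2) ✗  (p1,d2,r3)→scored(r3,d2) ✓  (p1,d4,r3)→scored(r3,d4) ✗  (p2,d1,r1)→scored(r1,d1) ✓  (p3,d3,r1)→scored(r1,d3) ✓  (p4,d3,r1)→scored(r1,d3) ✓  (p5,d1,r1)→scored(r1,d1) ✓
Counterexamples (restrictor triples failing the scope): 2.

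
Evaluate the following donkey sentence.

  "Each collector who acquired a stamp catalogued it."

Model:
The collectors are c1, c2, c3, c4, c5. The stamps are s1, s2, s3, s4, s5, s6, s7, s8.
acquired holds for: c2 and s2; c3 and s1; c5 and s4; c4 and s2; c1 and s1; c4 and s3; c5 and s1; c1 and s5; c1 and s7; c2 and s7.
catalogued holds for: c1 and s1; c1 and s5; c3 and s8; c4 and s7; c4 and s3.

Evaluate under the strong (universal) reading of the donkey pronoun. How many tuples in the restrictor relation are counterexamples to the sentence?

7

"it" takes "a stamp" as antecedent — a donkey pronoun bound across the clause boundary.
Strong reading: for every (c,s) with acquired(c,s), catalogued(c,s).
Restrictor pairs: (c1,s1) ✓  (c1,s5) ✓  (c1,s7) ✗  (c2,s2) ✗  (c2,s7) ✗  (c3,s1) ✗  (c4,s2) ✗  (c4,s3) ✓  (c5,s1) ✗  (c5,s4) ✗
Counterexamples (restrictor pairs failing the scope): 7.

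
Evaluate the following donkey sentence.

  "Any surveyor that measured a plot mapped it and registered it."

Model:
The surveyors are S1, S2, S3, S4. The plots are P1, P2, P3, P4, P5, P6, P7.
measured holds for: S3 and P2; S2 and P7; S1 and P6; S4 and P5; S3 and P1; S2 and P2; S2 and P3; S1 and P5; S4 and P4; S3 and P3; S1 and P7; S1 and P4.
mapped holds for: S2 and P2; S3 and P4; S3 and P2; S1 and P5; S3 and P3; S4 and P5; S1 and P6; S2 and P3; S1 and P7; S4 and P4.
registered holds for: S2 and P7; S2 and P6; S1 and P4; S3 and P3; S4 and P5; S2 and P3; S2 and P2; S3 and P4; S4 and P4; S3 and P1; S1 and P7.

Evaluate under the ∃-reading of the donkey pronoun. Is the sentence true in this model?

True

"it" takes "a plot" as antecedent — a donkey pronoun bound across the clause boundary.
Weak reading: every surveyor s with some measured-plot has at least one measured-plot p such that mapped(s,p) ∧ registered(s,p).
Per surveyor: S1:✓  S2:✓  S3:✓  S4:✓
Every surveyor in the restrictor has a witness.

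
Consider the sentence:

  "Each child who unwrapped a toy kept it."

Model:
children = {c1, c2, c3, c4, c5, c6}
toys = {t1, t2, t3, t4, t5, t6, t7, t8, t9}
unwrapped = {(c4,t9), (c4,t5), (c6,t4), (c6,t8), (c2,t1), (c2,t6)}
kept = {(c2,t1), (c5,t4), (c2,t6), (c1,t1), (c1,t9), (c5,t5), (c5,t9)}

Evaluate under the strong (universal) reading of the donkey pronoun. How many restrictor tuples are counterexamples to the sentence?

"it" takes "a toy" as antecedent — a donkey pronoun bound across the clause boundary.
Strong reading: for every (c,t) with unwrapped(c,t), kept(c,t).
Restrictor pairs: (c2,t1) ✓  (c2,t6) ✓  (c4,t5) ✗  (c4,t9) ✗  (c6,t4) ✗  (c6,t8) ✗
Counterexamples (restrictor pairs failing the scope): 4.

4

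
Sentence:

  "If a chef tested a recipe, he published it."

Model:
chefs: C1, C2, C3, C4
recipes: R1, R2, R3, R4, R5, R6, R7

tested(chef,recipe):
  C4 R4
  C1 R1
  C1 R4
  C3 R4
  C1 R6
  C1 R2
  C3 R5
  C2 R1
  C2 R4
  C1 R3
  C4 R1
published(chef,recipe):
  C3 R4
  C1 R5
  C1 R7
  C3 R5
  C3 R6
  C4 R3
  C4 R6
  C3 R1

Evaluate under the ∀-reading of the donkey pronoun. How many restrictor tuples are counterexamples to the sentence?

9

"it" takes "a recipe" as antecedent — a donkey pronoun bound across the clause boundary.
Strong reading: for every (c,r) with tested(c,r), published(c,r).
Restrictor pairs: (C1,R1) ✗  (C1,R2) ✗  (C1,R3) ✗  (C1,R4) ✗  (C1,R6) ✗  (C2,R1) ✗  (C2,R4) ✗  (C3,R4) ✓  (C3,R5) ✓  (C4,R1) ✗  (C4,R4) ✗
Counterexamples (restrictor pairs failing the scope): 9.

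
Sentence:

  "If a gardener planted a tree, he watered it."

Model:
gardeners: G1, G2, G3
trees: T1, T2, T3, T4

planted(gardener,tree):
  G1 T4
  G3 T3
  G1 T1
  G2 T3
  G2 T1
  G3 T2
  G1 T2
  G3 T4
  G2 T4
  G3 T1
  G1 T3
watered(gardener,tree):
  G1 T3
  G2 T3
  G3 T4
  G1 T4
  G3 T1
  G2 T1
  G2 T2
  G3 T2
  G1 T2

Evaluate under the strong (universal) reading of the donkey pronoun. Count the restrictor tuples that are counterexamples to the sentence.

3

"it" takes "a tree" as antecedent — a donkey pronoun bound across the clause boundary.
Strong reading: for every (g,t) with planted(g,t), watered(g,t).
Restrictor pairs: (G1,T1) ✗  (G1,T2) ✓  (G1,T3) ✓  (G1,T4) ✓  (G2,T1) ✓  (G2,T3) ✓  (G2,T4) ✗  (G3,T1) ✓  (G3,T2) ✓  (G3,T3) ✗  (G3,T4) ✓
Counterexamples (restrictor pairs failing the scope): 3.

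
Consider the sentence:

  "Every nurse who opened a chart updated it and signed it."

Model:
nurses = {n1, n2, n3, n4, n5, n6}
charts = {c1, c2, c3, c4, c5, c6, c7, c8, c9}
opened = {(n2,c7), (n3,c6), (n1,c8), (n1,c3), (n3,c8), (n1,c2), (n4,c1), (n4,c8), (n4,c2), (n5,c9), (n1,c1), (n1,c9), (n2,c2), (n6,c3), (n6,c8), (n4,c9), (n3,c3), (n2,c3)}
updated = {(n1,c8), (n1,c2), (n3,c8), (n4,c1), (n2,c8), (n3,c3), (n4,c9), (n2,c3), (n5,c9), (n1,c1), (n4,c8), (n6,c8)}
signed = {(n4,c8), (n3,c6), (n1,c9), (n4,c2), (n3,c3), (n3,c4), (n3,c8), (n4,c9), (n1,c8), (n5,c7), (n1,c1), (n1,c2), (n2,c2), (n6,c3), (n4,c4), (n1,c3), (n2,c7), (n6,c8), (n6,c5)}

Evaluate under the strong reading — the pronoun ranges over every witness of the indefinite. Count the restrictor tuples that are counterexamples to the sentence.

10

"it" takes "a chart" as antecedent — a donkey pronoun bound across the clause boundary.
Strong reading: for every (n,c) with opened(n,c), updated(n,c) ∧ signed(n,c).
Restrictor pairs: (n1,c1) ✓  (n1,c2) ✓  (n1,c3) ✗  (n1,c8) ✓  (n1,c9) ✗  (n2,c2) ✗  (n2,c3) ✗  (n2,c7) ✗  (n3,c3) ✓  (n3,c6) ✗  (n3,c8) ✓  (n4,c1) ✗  (n4,c2) ✗  (n4,c8) ✓  (n4,c9) ✓  (n5,c9) ✗  (n6,c3) ✗  (n6,c8) ✓
Counterexamples (restrictor pairs failing the scope): 10.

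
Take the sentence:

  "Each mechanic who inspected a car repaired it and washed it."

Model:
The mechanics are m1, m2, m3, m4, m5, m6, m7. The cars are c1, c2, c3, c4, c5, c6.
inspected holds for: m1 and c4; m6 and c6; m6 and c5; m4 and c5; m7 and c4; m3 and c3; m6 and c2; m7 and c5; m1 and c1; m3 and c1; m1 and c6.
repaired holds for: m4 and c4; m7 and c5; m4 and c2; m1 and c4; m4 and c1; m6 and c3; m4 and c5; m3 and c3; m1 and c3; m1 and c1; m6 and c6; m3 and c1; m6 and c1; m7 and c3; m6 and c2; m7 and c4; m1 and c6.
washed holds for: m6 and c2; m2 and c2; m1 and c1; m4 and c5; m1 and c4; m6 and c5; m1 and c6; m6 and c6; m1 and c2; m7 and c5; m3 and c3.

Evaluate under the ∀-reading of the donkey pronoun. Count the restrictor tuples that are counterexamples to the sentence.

"it" takes "a car" as antecedent — a donkey pronoun bound across the clause boundary.
Strong reading: for every (m,c) with inspected(m,c), repaired(m,c) ∧ washed(m,c).
Restrictor pairs: (m1,c1) ✓  (m1,c4) ✓  (m1,c6) ✓  (m3,c1) ✗  (m3,c3) ✓  (m4,c5) ✓  (m6,c2) ✓  (m6,c5) ✗  (m6,c6) ✓  (m7,c4) ✗  (m7,c5) ✓
Counterexamples (restrictor pairs failing the scope): 3.

3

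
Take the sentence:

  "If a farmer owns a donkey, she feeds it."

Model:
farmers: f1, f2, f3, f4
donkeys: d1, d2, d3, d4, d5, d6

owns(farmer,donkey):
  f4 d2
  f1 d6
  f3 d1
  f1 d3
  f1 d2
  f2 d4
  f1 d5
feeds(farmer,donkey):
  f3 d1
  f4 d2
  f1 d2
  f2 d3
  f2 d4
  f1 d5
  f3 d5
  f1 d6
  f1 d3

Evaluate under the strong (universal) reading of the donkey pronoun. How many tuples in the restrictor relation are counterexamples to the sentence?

0

"it" takes "a donkey" as antecedent — a donkey pronoun bound across the clause boundary.
Strong reading: for every (f,d) with owns(f,d), feeds(f,d).
Restrictor pairs: (f1,d2) ✓  (f1,d3) ✓  (f1,d5) ✓  (f1,d6) ✓  (f2,d4) ✓  (f3,d1) ✓  (f4,d2) ✓
Counterexamples (restrictor pairs failing the scope): 0.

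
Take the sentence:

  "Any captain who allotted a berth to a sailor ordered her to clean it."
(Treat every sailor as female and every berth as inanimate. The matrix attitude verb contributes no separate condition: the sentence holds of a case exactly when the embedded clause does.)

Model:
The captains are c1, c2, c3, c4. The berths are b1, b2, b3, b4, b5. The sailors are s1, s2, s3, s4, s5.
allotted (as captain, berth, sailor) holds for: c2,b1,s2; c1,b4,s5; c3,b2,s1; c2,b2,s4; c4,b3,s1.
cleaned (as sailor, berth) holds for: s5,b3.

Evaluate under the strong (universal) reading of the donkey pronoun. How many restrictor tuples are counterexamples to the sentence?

5

"her" takes "a sailor" as antecedent and "it" takes "a berth"; both are donkey pronouns co-varying with the restrictor.
Strong reading: for every (c,b,s) with allotted(c,b,s), cleaned(s,b).
Restrictor triples: (c1,b4,s5)→cleaned(s5,b4) ✗  (c2,b1,s2)→cleaned(s2,b1) ✗  (c2,b2,s4)→cleaned(s4,b2) ✗  (c3,b2,s1)→cleaned(s1,b2) ✗  (c4,b3,s1)→cleaned(s1,b3) ✗
Counterexamples (restrictor triples failing the scope): 5.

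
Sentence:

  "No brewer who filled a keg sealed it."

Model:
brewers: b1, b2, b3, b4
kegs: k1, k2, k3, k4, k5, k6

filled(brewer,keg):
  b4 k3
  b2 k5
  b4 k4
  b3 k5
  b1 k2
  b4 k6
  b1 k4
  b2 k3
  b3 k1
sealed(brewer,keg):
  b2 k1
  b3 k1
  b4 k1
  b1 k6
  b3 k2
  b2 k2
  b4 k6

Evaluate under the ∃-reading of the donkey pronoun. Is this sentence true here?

False

"it" takes "a keg" as antecedent — a donkey pronoun bound across the clause boundary.
Truth condition: for no (b,k) with filled(b,k) does sealed(b,k) hold.
Restrictor pairs — does the scope hold? (b1,k2):fails  (b1,k4):fails  (b2,k3):fails  (b2,k5):fails  (b3,k1):holds  (b3,k5):fails  (b4,k3):fails  (b4,k4):fails  (b4,k6):holds
Scope holds for 2 pair(s), so the sentence is false.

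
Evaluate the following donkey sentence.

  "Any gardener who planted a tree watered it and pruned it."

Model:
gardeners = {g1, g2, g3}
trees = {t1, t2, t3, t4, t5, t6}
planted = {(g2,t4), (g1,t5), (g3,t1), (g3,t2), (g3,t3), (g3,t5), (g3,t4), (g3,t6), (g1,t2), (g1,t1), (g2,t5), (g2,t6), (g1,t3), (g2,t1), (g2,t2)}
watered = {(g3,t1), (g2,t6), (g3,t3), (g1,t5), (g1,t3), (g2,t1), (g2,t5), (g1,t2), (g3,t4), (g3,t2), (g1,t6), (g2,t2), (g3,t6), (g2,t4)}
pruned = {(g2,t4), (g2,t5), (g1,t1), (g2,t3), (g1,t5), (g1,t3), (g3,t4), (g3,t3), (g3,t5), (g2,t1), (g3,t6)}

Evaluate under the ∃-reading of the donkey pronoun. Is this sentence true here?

True

"it" takes "a tree" as antecedent — a donkey pronoun bound across the clause boundary.
Weak reading: every gardener g with some planted-tree has at least one planted-tree t such that watered(g,t) ∧ pruned(g,t).
Per gardener: g1:✓  g2:✓  g3:✓
Every gardener in the restrictor has a witness.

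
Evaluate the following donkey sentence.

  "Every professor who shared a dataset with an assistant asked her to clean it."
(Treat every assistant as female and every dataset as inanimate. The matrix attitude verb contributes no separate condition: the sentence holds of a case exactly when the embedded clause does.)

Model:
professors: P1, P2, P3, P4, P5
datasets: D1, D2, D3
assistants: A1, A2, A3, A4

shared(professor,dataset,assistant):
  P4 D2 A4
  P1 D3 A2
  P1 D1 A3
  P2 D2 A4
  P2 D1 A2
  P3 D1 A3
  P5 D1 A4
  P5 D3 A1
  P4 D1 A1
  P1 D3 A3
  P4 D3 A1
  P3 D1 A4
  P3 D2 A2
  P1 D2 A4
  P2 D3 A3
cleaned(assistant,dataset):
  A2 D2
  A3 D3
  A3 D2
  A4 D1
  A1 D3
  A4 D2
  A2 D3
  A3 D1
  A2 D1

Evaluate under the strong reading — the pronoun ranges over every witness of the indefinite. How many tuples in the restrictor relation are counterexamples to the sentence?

1

"her" takes "an assistant" as antecedent and "it" takes "a dataset"; both are donkey pronouns co-varying with the restrictor.
Strong reading: for every (p,d,a) with shared(p,d,a), cleaned(a,d).
Restrictor triples: (P1,D1,A3)→cleaned(A3,D1) ✓  (P1,D2,A4)→cleaned(A4,D2) ✓  (P1,D3,A2)→cleaned(A2,D3) ✓  (P1,D3,A3)→cleaned(A3,D3) ✓  (P2,D1,A2)→cleaned(A2,D1) ✓  (P2,D2,A4)→cleaned(A4,D2) ✓  (P2,D3,A3)→cleaned(A3,D3) ✓  (P3,D1,A3)→cleaned(A3,D1) ✓  (P3,D1,A4)→cleaned(A4,D1) ✓  (P3,D2,A2)→cleaned(A2,D2) ✓  (P4,D1,A1)→cleaned(A1,D1) ✗  (P4,D2,A4)→cleaned(A4,D2) ✓  (P4,D3,A1)→cleaned(A1,D3) ✓  (P5,D1,A4)→cleaned(A4,D1) ✓  (P5,D3,A1)→cleaned(A1,D3) ✓
Counterexamples (restrictor triples failing the scope): 1.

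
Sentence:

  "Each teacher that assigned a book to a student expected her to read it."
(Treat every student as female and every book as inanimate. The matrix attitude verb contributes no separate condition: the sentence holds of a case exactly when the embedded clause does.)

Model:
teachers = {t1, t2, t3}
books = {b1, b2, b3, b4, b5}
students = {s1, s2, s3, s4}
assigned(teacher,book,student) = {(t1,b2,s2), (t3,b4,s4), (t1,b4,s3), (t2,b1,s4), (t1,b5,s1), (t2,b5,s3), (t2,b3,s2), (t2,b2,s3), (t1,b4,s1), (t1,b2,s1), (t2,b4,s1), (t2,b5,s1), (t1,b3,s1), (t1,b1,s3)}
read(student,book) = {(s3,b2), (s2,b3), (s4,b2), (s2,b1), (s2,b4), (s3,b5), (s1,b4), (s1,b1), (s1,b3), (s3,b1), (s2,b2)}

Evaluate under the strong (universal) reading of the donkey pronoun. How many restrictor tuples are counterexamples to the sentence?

"her" takes "a student" as antecedent and "it" takes "a book"; both are donkey pronouns co-varying with the restrictor.
Strong reading: for every (t,b,s) with assigned(t,b,s), read(s,b).
Restrictor triples: (t1,b1,s3)→read(s3,b1) ✓  (t1,b2,s1)→read(s1,b2) ✗  (t1,b2,s2)→read(s2,b2) ✓  (t1,b3,s1)→read(s1,b3) ✓  (t1,b4,s1)→read(s1,b4) ✓  (t1,b4,s3)→read(s3,b4) ✗  (t1,b5,s1)→read(s1,b5) ✗  (t2,b1,s4)→read(s4,b1) ✗  (t2,b2,s3)→read(s3,b2) ✓  (t2,b3,s2)→read(s2,b3) ✓  (t2,b4,s1)→read(s1,b4) ✓  (t2,b5,s1)→read(s1,b5) ✗  (t2,b5,s3)→read(s3,b5) ✓  (t3,b4,s4)→read(s4,b4) ✗
Counterexamples (restrictor triples failing the scope): 6.

6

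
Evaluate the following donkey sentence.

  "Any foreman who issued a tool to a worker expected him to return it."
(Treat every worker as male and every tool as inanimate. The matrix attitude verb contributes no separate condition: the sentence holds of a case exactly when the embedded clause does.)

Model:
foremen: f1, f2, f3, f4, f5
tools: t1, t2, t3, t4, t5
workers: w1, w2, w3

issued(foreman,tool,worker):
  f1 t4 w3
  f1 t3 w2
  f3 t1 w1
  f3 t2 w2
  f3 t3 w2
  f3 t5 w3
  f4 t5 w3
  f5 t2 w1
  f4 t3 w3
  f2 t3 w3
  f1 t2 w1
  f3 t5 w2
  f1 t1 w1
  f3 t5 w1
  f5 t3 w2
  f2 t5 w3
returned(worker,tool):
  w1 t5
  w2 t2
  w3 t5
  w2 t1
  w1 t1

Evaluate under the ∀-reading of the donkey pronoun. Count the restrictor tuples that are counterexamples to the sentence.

9

"him" takes "a worker" as antecedent and "it" takes "a tool"; both are donkey pronouns co-varying with the restrictor.
Strong reading: for every (f,t,w) with issued(f,t,w), returned(w,t).
Restrictor triples: (f1,t1,w1)→returned(w1,t1) ✓  (f1,t2,w1)→returned(w1,t2) ✗  (f1,t3,w2)→returned(w2,t3) ✗  (f1,t4,w3)→returned(w3,t4) ✗  (f2,t3,w3)→returned(w3,t3) ✗  (f2,t5,w3)→returned(w3,t5) ✓  (f3,t1,w1)→returned(w1,t1) ✓  (f3,t2,w2)→returned(w2,t2) ✓  (f3,t3,w2)→returned(w2,t3) ✗  (f3,t5,w1)→returned(w1,t5) ✓  (f3,t5,w2)→returned(w2,t5) ✗  (f3,t5,w3)→returned(w3,t5) ✓  (f4,t3,w3)→returned(w3,t3) ✗  (f4,t5,w3)→returned(w3,t5) ✓  (f5,t2,w1)→returned(w1,t2) ✗  (f5,t3,w2)→returned(w2,t3) ✗
Counterexamples (restrictor triples failing the scope): 9.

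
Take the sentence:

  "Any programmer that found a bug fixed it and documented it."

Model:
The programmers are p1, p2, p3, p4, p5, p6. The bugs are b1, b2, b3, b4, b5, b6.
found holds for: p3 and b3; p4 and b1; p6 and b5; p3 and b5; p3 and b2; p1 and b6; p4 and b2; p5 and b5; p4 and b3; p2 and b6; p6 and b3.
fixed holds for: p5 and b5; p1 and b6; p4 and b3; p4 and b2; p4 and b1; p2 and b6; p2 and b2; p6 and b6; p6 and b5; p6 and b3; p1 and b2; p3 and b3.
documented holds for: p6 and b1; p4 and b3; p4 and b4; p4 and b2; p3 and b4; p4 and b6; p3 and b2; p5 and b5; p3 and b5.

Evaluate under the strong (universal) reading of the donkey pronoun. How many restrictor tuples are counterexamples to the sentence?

"it" takes "a bug" as antecedent — a donkey pronoun bound across the clause boundary.
Strong reading: for every (p,b) with found(p,b), fixed(p,b) ∧ documented(p,b).
Restrictor pairs: (p1,b6) ✗  (p2,b6) ✗  (p3,b2) ✗  (p3,b3) ✗  (p3,b5) ✗  (p4,b1) ✗  (p4,b2) ✓  (p4,b3) ✓  (p5,b5) ✓  (p6,b3) ✗  (p6,b5) ✗
Counterexamples (restrictor pairs failing the scope): 8.

8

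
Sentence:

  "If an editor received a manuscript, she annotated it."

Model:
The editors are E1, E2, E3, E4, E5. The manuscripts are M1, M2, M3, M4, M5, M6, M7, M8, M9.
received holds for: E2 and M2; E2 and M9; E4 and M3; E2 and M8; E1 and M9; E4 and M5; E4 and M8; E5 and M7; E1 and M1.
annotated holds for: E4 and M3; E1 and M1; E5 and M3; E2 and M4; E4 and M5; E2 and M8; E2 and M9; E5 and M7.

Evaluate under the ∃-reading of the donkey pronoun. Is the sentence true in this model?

"it" takes "a manuscript" as antecedent — a donkey pronoun bound across the clause boundary.
Weak reading: every editor e with some received-manuscript has at least one received-manuscript m such that annotated(e,m).
Per editor: E1:✓  E2:✓  E4:✓  E5:✓
Every editor in the restrictor has a witness.

True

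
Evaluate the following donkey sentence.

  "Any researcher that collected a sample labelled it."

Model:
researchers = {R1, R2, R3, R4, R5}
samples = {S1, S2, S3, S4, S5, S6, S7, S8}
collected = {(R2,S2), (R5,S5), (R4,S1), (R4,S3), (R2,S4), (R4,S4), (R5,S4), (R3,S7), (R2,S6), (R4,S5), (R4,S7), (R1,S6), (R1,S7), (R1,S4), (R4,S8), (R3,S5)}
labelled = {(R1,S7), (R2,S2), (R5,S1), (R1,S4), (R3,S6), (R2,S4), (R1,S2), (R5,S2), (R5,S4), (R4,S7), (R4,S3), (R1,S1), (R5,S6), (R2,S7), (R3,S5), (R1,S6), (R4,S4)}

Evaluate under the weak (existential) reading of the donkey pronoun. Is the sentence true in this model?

True

"it" takes "a sample" as antecedent — a donkey pronoun bound across the clause boundary.
Weak reading: every researcher r with some collected-sample has at least one collected-sample s such that labelled(r,s).
Per researcher: R1:✓  R2:✓  R3:✓  R4:✓  R5:✓
Every researcher in the restrictor has a witness.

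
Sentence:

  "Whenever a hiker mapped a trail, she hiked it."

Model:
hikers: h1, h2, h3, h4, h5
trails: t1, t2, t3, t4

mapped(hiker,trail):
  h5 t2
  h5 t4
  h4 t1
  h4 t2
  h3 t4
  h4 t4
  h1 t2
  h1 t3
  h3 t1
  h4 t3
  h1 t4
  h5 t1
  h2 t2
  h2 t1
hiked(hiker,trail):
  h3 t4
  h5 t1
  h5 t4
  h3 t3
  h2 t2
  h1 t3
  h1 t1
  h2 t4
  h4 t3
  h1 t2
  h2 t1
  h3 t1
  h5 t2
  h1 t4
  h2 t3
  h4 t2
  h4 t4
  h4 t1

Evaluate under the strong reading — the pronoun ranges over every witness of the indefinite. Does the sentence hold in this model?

True

"it" takes "a trail" as antecedent — a donkey pronoun bound across the clause boundary.
Strong reading: for every (h,t) with mapped(h,t), hiked(h,t).
Restrictor pairs: (h1,t2) ✓  (h1,t3) ✓  (h1,t4) ✓  (h2,t1) ✓  (h2,t2) ✓  (h3,t1) ✓  (h3,t4) ✓  (h4,t1) ✓  (h4,t2) ✓  (h4,t3) ✓  (h4,t4) ✓  (h5,t1) ✓  (h5,t2) ✓  (h5,t4) ✓
Every restrictor pair satisfies the scope.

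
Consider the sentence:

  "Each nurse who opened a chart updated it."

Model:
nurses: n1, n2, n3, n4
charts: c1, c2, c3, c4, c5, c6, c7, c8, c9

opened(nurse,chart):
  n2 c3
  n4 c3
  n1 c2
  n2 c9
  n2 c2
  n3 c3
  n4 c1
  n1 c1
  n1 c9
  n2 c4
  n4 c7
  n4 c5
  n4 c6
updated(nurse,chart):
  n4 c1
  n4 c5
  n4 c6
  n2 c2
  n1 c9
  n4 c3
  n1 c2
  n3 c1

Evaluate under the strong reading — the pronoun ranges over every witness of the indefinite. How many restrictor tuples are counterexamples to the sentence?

"it" takes "a chart" as antecedent — a donkey pronoun bound across the clause boundary.
Strong reading: for every (n,c) with opened(n,c), updated(n,c).
Restrictor pairs: (n1,c1) ✗  (n1,c2) ✓  (n1,c9) ✓  (n2,c2) ✓  (n2,c3) ✗  (n2,c4) ✗  (n2,c9) ✗  (n3,c3) ✗  (n4,c1) ✓  (n4,c3) ✓  (n4,c5) ✓  (n4,c6) ✓  (n4,c7) ✗
Counterexamples (restrictor pairs failing the scope): 6.

6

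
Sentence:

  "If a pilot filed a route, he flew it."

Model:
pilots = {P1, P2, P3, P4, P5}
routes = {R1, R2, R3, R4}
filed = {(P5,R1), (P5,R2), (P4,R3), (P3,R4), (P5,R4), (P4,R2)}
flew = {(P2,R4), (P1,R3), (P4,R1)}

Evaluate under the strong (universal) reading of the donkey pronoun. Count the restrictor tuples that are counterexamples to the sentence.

"it" takes "a route" as antecedent — a donkey pronoun bound across the clause boundary.
Strong reading: for every (p,r) with filed(p,r), flew(p,r).
Restrictor pairs: (P3,R4) ✗  (P4,R2) ✗  (P4,R3) ✗  (P5,R1) ✗  (P5,R2) ✗  (P5,R4) ✗
Counterexamples (restrictor pairs failing the scope): 6.

6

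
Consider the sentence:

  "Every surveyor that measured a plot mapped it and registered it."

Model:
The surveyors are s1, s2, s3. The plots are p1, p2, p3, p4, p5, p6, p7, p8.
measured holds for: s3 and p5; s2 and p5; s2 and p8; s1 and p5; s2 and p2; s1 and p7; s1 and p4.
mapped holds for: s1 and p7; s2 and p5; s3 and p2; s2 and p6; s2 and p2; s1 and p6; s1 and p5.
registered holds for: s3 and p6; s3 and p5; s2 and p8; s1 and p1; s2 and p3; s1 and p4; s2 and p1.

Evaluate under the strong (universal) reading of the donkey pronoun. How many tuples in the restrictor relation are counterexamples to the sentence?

"it" takes "a plot" as antecedent — a donkey pronoun bound across the clause boundary.
Strong reading: for every (s,p) with measured(s,p), mapped(s,p) ∧ registered(s,p).
Restrictor pairs: (s1,p4) ✗  (s1,p5) ✗  (s1,p7) ✗  (s2,p2) ✗  (s2,p5) ✗  (s2,p8) ✗  (s3,p5) ✗
Counterexamples (restrictor pairs failing the scope): 7.

7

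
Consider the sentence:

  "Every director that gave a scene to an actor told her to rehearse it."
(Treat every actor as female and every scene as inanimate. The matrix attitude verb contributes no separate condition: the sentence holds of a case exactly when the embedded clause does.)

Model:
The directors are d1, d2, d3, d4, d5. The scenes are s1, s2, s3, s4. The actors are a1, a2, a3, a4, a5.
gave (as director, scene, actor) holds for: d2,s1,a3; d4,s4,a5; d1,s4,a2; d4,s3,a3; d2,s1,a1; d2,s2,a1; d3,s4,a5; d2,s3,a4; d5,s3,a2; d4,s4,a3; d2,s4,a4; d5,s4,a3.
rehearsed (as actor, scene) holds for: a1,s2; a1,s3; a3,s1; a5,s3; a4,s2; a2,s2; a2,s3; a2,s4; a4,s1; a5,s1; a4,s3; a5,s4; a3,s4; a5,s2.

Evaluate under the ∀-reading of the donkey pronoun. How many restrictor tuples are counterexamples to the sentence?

3

"her" takes "an actor" as antecedent and "it" takes "a scene"; both are donkey pronouns co-varying with the restrictor.
Strong reading: for every (d,s,a) with gave(d,s,a), rehearsed(a,s).
Restrictor triples: (d1,s4,a2)→rehearsed(a2,s4) ✓  (d2,s1,a1)→rehearsed(a1,s1) ✗  (d2,s1,a3)→rehearsed(a3,s1) ✓  (d2,s2,a1)→rehearsed(a1,s2) ✓  (d2,s3,a4)→rehearsed(a4,s3) ✓  (d2,s4,a4)→rehearsed(a4,s4) ✗  (d3,s4,a5)→rehearsed(a5,s4) ✓  (d4,s3,a3)→rehearsed(a3,s3) ✗  (d4,s4,a3)→rehearsed(a3,s4) ✓  (d4,s4,a5)→rehearsed(a5,s4) ✓  (d5,s3,a2)→rehearsed(a2,s3) ✓  (d5,s4,a3)→rehearsed(a3,s4) ✓
Counterexamples (restrictor triples failing the scope): 3.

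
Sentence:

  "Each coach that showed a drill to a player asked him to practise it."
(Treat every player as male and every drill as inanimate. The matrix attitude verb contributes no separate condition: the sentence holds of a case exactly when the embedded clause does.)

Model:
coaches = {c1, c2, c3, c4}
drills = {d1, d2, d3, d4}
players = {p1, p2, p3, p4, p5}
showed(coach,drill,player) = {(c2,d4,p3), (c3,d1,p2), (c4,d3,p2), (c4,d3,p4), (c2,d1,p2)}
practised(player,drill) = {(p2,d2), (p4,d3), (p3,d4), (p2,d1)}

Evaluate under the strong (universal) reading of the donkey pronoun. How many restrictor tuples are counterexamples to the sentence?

"him" takes "a player" as antecedent and "it" takes "a drill"; both are donkey pronouns co-varying with the restrictor.
Strong reading: for every (c,d,p) with showed(c,d,p), practised(p,d).
Restrictor triples: (c2,d1,p2)→practised(p2,d1) ✓  (c2,d4,p3)→practised(p3,d4) ✓  (c3,d1,p2)→practised(p2,d1) ✓  (c4,d3,p2)→practised(p2,d3) ✗  (c4,d3,p4)→practised(p4,d3) ✓
Counterexamples (restrictor triples failing the scope): 1.

1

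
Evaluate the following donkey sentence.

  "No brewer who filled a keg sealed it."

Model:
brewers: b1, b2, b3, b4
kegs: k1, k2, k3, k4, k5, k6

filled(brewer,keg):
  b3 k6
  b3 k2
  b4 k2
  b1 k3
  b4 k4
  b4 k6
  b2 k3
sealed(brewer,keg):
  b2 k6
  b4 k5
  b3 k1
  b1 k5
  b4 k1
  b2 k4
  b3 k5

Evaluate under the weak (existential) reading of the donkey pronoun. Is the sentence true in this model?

True

"it" takes "a keg" as antecedent — a donkey pronoun bound across the clause boundary.
Truth condition: for no (b,k) with filled(b,k) does sealed(b,k) hold.
Restrictor pairs — does the scope hold? (b1,k3):fails  (b2,k3):fails  (b3,k2):fails  (b3,k6):fails  (b4,k2):fails  (b4,k4):fails  (b4,k6):fails
Scope holds for no restrictor pair, so the sentence is true.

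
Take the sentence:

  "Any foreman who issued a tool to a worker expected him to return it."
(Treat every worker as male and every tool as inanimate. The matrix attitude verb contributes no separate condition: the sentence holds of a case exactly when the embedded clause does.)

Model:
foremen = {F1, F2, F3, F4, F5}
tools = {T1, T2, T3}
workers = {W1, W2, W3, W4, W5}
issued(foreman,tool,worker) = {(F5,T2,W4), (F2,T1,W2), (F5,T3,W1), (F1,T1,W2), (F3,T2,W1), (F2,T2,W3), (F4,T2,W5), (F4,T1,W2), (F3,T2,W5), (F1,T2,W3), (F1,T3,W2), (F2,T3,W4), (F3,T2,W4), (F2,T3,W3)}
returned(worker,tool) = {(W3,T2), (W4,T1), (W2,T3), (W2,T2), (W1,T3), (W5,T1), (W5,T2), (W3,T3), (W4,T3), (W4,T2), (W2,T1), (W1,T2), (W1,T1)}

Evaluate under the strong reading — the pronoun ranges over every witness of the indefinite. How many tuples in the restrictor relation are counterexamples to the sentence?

0

"him" takes "a worker" as antecedent and "it" takes "a tool"; both are donkey pronouns co-varying with the restrictor.
Strong reading: for every (f,t,w) with issued(f,t,w), returned(w,t).
Restrictor triples: (F1,T1,W2)→returned(W2,T1) ✓  (F1,T2,W3)→returned(W3,T2) ✓  (F1,T3,W2)→returned(W2,T3) ✓  (F2,T1,W2)→returned(W2,T1) ✓  (F2,T2,W3)→returned(W3,T2) ✓  (F2,T3,W3)→returned(W3,T3) ✓  (F2,T3,W4)→returned(W4,T3) ✓  (F3,T2,W1)→returned(W1,T2) ✓  (F3,T2,W4)→returned(W4,T2) ✓  (F3,T2,W5)→returned(W5,T2) ✓  (F4,T1,W2)→returned(W2,T1) ✓  (F4,T2,W5)→returned(W5,T2) ✓  (F5,T2,W4)→returned(W4,T2) ✓  (F5,T3,W1)→returned(W1,T3) ✓
Counterexamples (restrictor triples failing the scope): 0.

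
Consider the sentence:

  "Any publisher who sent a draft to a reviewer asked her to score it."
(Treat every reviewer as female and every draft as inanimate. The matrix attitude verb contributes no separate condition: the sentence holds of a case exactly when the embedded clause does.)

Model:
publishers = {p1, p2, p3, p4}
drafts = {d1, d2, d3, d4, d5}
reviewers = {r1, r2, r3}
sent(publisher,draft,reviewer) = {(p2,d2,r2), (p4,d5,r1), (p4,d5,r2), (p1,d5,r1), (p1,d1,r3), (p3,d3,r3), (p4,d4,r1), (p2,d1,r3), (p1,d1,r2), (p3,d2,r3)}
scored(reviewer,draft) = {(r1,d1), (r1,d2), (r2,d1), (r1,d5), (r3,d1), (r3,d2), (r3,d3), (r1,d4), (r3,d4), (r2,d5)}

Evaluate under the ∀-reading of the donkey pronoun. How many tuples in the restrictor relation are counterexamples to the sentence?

1

"her" takes "a reviewer" as antecedent and "it" takes "a draft"; both are donkey pronouns co-varying with the restrictor.
Strong reading: for every (p,d,r) with sent(p,d,r), scored(r,d).
Restrictor triples: (p1,d1,r2)→scored(r2,d1) ✓  (p1,d1,r3)→scored(r3,d1) ✓  (p1,d5,r1)→scored(r1,d5) ✓  (p2,d1,r3)→scored(r3,d1) ✓  (p2,d2,r2)→scored(r2,d2) ✗  (p3,d2,r3)→scored(r3,d2) ✓  (p3,d3,r3)→scored(r3,d3) ✓  (p4,d4,r1)→scored(r1,d4) ✓  (p4,d5,r1)→scored(r1,d5) ✓  (p4,d5,r2)→scored(r2,d5) ✓
Counterexamples (restrictor triples failing the scope): 1.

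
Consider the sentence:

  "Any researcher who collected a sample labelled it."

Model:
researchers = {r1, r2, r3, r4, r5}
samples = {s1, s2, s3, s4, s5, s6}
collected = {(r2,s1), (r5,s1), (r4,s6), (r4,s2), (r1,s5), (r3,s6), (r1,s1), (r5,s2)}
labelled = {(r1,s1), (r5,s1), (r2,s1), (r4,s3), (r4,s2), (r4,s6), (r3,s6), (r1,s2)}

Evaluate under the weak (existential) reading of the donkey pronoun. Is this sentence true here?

"it" takes "a sample" as antecedent — a donkey pronoun bound across the clause boundary.
Weak reading: every researcher r with some collected-sample has at least one collected-sample s such that labelled(r,s).
Per researcher: r1:✓  r2:✓  r3:✓  r4:✓  r5:✓
Every researcher in the restrictor has a witness.

True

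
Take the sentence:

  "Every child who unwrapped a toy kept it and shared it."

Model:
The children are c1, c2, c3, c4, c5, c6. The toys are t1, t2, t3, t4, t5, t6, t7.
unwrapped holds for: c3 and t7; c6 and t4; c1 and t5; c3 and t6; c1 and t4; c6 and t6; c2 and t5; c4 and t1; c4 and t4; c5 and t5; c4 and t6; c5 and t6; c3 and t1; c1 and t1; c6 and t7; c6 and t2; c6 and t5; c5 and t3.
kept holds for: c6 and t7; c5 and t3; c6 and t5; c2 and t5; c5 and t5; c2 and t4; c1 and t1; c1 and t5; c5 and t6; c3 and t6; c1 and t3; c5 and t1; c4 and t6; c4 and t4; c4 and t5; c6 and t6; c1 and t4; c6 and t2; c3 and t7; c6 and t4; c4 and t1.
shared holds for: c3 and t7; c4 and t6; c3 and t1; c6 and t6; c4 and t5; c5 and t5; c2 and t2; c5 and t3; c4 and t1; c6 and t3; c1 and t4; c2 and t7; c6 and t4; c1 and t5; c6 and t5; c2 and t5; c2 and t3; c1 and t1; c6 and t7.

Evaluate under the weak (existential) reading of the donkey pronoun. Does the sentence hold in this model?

"it" takes "a toy" as antecedent — a donkey pronoun bound across the clause boundary.
Weak reading: every child c with some unwrapped-toy has at least one unwrapped-toy t such that kept(c,t) ∧ shared(c,t).
Per child: c1:✓  c2:✓  c3:✓  c4:✓  c5:✓  c6:✓
Every child in the restrictor has a witness.

True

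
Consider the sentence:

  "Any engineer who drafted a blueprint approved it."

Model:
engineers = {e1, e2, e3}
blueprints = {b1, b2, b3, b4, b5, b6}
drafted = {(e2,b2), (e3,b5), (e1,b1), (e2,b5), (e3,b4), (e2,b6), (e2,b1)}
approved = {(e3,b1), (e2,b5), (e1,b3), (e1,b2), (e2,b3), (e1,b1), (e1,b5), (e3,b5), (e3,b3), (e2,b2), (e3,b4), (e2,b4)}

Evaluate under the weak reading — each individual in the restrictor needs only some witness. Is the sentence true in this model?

True

"it" takes "a blueprint" as antecedent — a donkey pronoun bound across the clause boundary.
Weak reading: every engineer e with some drafted-blueprint has at least one drafted-blueprint b such that approved(e,b).
Per engineer: e1:✓  e2:✓  e3:✓
Every engineer in the restrictor has a witness.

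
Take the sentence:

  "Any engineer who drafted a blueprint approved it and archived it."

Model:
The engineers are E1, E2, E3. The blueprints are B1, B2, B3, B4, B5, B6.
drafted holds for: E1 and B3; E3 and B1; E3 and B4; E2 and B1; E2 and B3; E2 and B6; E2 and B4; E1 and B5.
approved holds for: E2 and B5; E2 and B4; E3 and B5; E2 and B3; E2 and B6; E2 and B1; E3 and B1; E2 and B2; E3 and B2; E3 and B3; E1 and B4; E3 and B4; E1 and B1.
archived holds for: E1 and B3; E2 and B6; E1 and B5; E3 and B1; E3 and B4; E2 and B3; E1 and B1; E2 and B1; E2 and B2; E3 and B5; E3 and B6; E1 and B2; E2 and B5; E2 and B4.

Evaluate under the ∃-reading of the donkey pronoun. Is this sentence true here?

False

"it" takes "a blueprint" as antecedent — a donkey pronoun bound across the clause boundary.
Weak reading: every engineer e with some drafted-blueprint has at least one drafted-blueprint b such that approved(e,b) ∧ archived(e,b).
Per engineer: E1:✗  E2:✓  E3:✓
E1 has no witness among its drafted-blueprints.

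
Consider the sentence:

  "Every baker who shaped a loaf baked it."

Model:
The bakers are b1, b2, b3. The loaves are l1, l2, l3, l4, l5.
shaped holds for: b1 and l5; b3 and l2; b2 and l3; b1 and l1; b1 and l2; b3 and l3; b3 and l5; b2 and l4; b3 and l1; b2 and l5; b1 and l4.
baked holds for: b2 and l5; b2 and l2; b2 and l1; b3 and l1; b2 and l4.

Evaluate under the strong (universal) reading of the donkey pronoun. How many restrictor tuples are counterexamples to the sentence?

8

"it" takes "a loaf" as antecedent — a donkey pronoun bound across the clause boundary.
Strong reading: for every (b,l) with shaped(b,l), baked(b,l).
Restrictor pairs: (b1,l1) ✗  (b1,l2) ✗  (b1,l4) ✗  (b1,l5) ✗  (b2,l3) ✗  (b2,l4) ✓  (b2,l5) ✓  (b3,l1) ✓  (b3,l2) ✗  (b3,l3) ✗  (b3,l5) ✗
Counterexamples (restrictor pairs failing the scope): 8.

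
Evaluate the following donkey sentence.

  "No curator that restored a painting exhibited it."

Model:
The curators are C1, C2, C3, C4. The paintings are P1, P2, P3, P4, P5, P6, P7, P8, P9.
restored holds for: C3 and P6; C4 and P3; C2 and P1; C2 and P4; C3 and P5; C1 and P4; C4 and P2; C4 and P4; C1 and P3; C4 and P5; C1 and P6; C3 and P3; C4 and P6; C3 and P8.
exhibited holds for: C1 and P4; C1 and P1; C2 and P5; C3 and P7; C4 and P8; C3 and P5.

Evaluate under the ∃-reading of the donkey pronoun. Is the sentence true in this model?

"it" takes "a painting" as antecedent — a donkey pronoun bound across the clause boundary.
Truth condition: for no (c,p) with restored(c,p) does exhibited(c,p) hold.
Restrictor pairs — does the scope hold? (C1,P3):fails  (C1,P4):holds  (C1,P6):fails  (C2,P1):fails  (C2,P4):fails  (C3,P3):fails  (C3,P5):holds  (C3,P6):fails  (C3,P8):fails  (C4,P2):fails  (C4,P3):fails  (C4,P4):fails  (C4,P5):fails  (C4,P6):fails
Scope holds for 2 pair(s), so the sentence is false.

False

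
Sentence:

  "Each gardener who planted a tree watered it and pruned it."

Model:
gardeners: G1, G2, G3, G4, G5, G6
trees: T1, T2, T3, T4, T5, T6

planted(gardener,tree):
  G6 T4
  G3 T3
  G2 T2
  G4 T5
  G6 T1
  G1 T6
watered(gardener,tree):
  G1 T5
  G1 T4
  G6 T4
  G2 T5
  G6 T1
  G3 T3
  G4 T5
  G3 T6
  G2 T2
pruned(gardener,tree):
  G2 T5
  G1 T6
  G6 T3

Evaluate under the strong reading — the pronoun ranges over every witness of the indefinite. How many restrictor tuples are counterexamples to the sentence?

"it" takes "a tree" as antecedent — a donkey pronoun bound across the clause boundary.
Strong reading: for every (g,t) with planted(g,t), watered(g,t) ∧ pruned(g,t).
Restrictor pairs: (G1,T6) ✗  (G2,T2) ✗  (G3,T3) ✗  (G4,T5) ✗  (G6,T1) ✗  (G6,T4) ✗
Counterexamples (restrictor pairs failing the scope): 6.

6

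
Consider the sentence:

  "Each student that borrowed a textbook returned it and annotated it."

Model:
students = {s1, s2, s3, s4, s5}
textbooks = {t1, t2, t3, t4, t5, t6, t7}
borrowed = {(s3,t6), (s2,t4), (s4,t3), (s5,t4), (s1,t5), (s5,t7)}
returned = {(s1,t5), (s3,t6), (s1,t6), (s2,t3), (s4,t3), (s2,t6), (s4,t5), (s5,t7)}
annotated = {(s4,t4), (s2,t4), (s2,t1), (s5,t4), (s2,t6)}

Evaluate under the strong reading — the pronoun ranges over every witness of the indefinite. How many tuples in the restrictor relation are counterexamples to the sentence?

"it" takes "a textbook" as antecedent — a donkey pronoun bound across the clause boundary.
Strong reading: for every (s,t) with borrowed(s,t), returned(s,t) ∧ annotated(s,t).
Restrictor pairs: (s1,t5) ✗  (s2,t4) ✗  (s3,t6) ✗  (s4,t3) ✗  (s5,t4) ✗  (s5,t7) ✗
Counterexamples (restrictor pairs failing the scope): 6.

6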